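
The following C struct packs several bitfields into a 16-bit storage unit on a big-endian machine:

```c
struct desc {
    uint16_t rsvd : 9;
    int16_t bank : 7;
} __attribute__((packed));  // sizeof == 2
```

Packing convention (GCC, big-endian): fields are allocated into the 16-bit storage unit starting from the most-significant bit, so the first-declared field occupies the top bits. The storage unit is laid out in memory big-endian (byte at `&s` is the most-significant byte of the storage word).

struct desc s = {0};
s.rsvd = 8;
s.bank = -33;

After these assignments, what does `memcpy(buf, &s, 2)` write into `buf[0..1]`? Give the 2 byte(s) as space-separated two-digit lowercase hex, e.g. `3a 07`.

04 5f

[7+:9] rsvd=8 & 0x1ff = 0x8; word=0x0400
[0+:7] bank=-33 & 0x7f = 0x5f; word=0x045f
word = 0x045f → big-endian bytes:
  [0]=0x04  [1]=0x5f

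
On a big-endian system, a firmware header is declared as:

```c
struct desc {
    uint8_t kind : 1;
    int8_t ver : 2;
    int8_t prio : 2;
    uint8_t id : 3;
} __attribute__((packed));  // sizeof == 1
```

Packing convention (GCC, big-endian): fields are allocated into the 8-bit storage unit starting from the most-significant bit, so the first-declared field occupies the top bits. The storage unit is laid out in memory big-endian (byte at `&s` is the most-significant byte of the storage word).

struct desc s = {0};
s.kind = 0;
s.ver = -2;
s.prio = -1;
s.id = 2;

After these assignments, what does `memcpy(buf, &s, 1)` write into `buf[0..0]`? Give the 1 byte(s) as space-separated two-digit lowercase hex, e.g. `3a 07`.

kind (1b) val=0 bits=0x0 at bit 7: 0x00
ver (2b) val=-2 bits=0x2 at bit 5: 0x40
prio (2b) val=-1 bits=0x3 at bit 3: 0x58
id (3b) val=2 bits=0x2 at bit 0: 0x5a
word = 0x5a → big-endian bytes:
  [0]=0x5a

5a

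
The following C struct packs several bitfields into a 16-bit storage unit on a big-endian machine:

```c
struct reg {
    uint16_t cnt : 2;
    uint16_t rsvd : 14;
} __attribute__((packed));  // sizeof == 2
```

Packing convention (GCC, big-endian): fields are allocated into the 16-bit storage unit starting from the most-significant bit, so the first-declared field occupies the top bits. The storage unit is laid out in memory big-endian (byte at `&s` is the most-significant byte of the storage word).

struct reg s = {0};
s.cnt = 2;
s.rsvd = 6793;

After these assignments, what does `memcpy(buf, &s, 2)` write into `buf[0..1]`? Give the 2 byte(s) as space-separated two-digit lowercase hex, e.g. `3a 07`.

9a 89

cnt:2 = 2 → 0x2 << 14 → word 0x8000
rsvd:14 = 6793 → 0x1a89 << 0 → word 0x9a89
word = 0x9a89 → big-endian bytes:
  [0]=0x9a  [1]=0x89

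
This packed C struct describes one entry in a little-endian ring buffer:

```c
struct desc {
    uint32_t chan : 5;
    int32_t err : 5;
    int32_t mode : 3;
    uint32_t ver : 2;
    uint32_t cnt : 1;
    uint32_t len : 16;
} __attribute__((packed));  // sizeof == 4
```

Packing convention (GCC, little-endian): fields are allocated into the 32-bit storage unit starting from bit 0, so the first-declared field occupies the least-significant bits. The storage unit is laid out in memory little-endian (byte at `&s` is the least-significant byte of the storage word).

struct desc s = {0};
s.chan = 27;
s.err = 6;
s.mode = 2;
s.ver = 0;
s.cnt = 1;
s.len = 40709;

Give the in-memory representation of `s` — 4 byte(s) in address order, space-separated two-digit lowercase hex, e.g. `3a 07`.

db 88 05 9f

chan:5 = 27 → 0x1b << 0 → word 0x0000001b
err:5 = 6 → 0x6 << 5 → word 0x000000db
mode:3 = 2 → 0x2 << 10 → word 0x000008db
ver:2 = 0 → 0x0 << 13 → word 0x000008db
cnt:1 = 1 → 0x1 << 15 → word 0x000088db
len:16 = 40709 → 0x9f05 << 16 → word 0x9f0588db
word = 0x9f0588db → little-endian bytes:
  [0]=0xdb  [1]=0x88  [2]=0x05  [3]=0x9f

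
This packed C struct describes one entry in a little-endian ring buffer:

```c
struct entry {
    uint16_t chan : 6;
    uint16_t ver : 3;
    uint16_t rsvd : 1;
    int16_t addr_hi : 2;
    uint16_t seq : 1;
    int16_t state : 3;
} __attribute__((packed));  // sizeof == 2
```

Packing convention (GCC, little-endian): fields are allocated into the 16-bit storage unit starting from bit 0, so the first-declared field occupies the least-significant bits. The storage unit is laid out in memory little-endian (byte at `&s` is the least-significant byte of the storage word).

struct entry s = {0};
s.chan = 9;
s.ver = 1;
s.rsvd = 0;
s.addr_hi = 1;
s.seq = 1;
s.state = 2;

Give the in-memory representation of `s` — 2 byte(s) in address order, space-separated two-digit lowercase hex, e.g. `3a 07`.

49 54

chan (6b) val=9 bits=0x9 at bit 0: 0x0009
ver (3b) val=1 bits=0x1 at bit 6: 0x0049
rsvd (1b) val=0 bits=0x0 at bit 9: 0x0049
addr_hi (2b) val=1 bits=0x1 at bit 10: 0x0449
seq (1b) val=1 bits=0x1 at bit 12: 0x1449
state (3b) val=2 bits=0x2 at bit 13: 0x5449
word = 0x5449 → little-endian bytes:
  [0]=0x49  [1]=0x54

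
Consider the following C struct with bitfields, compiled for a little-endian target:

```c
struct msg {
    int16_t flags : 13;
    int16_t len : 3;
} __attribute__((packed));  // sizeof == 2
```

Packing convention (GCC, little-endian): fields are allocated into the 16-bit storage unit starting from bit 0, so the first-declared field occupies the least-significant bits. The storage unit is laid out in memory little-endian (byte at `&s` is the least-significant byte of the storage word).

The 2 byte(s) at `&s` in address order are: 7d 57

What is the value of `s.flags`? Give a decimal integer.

[0]=0x7d [1]=0x57 (little-endian) → word 0x577d
flags:13 @ bit 0 → (0x577d>>0)&0x1fff = 0x177d  ←
len:3 @ bit 13 → (0x577d>>13)&0x7 = 0x2
flags signed 13b, MSB=1: 6013 - 8192 = -2179

-2179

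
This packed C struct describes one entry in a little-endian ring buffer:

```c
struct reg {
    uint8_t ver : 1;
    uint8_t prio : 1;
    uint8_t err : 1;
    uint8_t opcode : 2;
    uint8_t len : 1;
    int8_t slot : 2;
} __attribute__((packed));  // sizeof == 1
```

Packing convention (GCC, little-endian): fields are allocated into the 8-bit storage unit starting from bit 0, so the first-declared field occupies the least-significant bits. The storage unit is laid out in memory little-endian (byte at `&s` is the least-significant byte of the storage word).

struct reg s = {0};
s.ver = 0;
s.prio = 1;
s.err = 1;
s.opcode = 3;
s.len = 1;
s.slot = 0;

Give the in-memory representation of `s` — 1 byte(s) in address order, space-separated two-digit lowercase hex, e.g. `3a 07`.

3e

ver (1b) val=0 bits=0x0 at bit 0: 0x00
prio (1b) val=1 bits=0x1 at bit 1: 0x02
err (1b) val=1 bits=0x1 at bit 2: 0x06
opcode (2b) val=3 bits=0x3 at bit 3: 0x1e
len (1b) val=1 bits=0x1 at bit 5: 0x3e
slot (2b) val=0 bits=0x0 at bit 6: 0x3e
word = 0x3e → little-endian bytes:
  [0]=0x3e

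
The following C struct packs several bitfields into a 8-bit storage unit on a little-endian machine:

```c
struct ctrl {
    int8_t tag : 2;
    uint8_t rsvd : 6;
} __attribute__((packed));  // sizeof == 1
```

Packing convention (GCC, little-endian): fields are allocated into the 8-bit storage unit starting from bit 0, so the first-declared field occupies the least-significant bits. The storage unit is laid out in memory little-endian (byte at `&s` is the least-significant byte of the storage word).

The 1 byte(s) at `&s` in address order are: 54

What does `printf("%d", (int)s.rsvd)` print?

21

[0]=0x54 (little-endian) → word 0x54
tag:2 @ bit 0 → (0x54>>0)&0x3 = 0x0
rsvd:6 @ bit 2 → (0x54>>2)&0x3f = 0x15  ←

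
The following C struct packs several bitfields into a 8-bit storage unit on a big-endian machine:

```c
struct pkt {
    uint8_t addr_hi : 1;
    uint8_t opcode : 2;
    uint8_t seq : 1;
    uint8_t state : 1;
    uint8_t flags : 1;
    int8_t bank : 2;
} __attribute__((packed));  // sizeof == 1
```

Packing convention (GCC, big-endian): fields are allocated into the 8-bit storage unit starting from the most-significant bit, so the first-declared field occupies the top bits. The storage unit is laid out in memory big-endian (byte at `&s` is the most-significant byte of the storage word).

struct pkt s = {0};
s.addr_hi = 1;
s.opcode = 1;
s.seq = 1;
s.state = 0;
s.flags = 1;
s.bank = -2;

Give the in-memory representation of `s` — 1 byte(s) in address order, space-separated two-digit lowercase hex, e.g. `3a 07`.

b6

addr_hi (1b) val=1 bits=0x1 at bit 7: 0x80
opcode (2b) val=1 bits=0x1 at bit 5: 0xa0
seq (1b) val=1 bits=0x1 at bit 4: 0xb0
state (1b) val=0 bits=0x0 at bit 3: 0xb0
flags (1b) val=1 bits=0x1 at bit 2: 0xb4
bank (2b) val=-2 bits=0x2 at bit 0: 0xb6
word = 0xb6 → big-endian bytes:
  [0]=0xb6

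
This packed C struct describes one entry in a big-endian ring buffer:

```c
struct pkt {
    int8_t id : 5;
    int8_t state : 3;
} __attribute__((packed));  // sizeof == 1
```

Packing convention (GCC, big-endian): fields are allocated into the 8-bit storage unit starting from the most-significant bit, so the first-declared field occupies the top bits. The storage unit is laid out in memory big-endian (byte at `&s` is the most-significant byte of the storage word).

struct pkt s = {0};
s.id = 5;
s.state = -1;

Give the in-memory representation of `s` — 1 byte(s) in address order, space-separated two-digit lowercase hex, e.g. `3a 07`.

[3+:5] id=5 & 0x1f = 0x5; word=0x28
[0+:3] state=-1 & 0x7 = 0x7; word=0x2f
word = 0x2f → big-endian bytes:
  [0]=0x2f

2f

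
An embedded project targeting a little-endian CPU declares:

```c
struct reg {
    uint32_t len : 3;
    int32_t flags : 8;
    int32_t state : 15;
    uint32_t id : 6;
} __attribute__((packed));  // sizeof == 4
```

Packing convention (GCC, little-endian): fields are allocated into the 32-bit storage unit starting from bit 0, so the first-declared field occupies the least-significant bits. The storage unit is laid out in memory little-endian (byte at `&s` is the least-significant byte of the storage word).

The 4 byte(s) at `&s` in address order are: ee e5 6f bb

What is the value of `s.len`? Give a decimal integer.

6

[0]=0xee [1]=0xe5 [2]=0x6f [3]=0xbb (little-endian) → word 0xbb6fe5ee
len:3 @ bit 0 → (0xbb6fe5ee>>0)&0x7 = 0x6  ←
flags:8 @ bit 3 → (0xbb6fe5ee>>3)&0xff = 0xbd
state:15 @ bit 11 → (0xbb6fe5ee>>11)&0x7fff = 0x6dfc
id:6 @ bit 26 → (0xbb6fe5ee>>26)&0x3f = 0x2e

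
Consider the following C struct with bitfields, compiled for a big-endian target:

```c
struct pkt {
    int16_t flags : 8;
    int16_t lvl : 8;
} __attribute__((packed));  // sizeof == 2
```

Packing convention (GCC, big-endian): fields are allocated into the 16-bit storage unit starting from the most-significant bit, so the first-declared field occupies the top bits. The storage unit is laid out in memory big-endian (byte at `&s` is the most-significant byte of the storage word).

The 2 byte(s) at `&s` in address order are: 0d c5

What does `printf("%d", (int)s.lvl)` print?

[0]=0x0d [1]=0xc5 (big-endian) → word 0x0dc5
flags:8 @ bit 8 → (0x0dc5>>8)&0xff = 0xd
lvl:8 @ bit 0 → (0x0dc5>>0)&0xff = 0xc5  ←
lvl signed 8b, MSB=1: 197 - 256 = -59

-59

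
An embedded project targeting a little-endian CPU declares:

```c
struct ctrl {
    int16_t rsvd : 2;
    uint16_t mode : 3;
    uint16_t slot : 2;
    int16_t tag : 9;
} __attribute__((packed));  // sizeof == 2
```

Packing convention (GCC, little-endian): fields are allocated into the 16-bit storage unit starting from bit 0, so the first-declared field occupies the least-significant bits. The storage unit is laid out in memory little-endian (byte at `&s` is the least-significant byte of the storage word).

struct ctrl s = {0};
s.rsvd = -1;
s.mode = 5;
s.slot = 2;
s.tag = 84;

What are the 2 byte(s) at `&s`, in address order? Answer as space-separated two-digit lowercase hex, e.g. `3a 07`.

57 2a

[0+:2] rsvd=-1 & 0x3 = 0x3; word=0x0003
[2+:3] mode=5 & 0x7 = 0x5; word=0x0017
[5+:2] slot=2 & 0x3 = 0x2; word=0x0057
[7+:9] tag=84 & 0x1ff = 0x54; word=0x2a57
word = 0x2a57 → little-endian bytes:
  [0]=0x57  [1]=0x2a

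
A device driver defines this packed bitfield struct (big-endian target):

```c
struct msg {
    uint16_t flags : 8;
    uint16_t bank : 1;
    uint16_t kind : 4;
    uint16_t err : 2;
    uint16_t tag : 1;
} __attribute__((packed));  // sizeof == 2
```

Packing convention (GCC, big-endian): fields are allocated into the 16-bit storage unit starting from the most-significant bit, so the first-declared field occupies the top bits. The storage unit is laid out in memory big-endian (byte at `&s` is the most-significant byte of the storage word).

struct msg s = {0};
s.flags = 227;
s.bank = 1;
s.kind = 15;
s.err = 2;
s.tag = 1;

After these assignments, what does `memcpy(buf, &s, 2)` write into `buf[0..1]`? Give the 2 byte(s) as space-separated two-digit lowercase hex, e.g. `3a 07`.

flags:8 = 227 → 0xe3 << 8 → word 0xe300
bank:1 = 1 → 0x1 << 7 → word 0xe380
kind:4 = 15 → 0xf << 3 → word 0xe3f8
err:2 = 2 → 0x2 << 1 → word 0xe3fc
tag:1 = 1 → 0x1 << 0 → word 0xe3fd
word = 0xe3fd → big-endian bytes:
  [0]=0xe3  [1]=0xfd

e3 fd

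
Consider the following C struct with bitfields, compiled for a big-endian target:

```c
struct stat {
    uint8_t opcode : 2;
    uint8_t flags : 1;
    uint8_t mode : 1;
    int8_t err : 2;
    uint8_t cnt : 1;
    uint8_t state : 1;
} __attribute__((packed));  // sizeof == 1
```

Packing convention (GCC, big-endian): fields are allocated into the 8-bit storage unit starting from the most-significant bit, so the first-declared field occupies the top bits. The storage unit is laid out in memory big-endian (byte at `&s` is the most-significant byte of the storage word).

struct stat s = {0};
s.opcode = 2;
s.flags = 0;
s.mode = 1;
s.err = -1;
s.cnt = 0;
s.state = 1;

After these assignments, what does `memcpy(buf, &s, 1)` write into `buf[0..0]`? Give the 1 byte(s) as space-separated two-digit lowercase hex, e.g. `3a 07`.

opcode (2b) val=2 bits=0x2 at bit 6: 0x80
flags (1b) val=0 bits=0x0 at bit 5: 0x80
mode (1b) val=1 bits=0x1 at bit 4: 0x90
err (2b) val=-1 bits=0x3 at bit 2: 0x9c
cnt (1b) val=0 bits=0x0 at bit 1: 0x9c
state (1b) val=1 bits=0x1 at bit 0: 0x9d
word = 0x9d → big-endian bytes:
  [0]=0x9d

9d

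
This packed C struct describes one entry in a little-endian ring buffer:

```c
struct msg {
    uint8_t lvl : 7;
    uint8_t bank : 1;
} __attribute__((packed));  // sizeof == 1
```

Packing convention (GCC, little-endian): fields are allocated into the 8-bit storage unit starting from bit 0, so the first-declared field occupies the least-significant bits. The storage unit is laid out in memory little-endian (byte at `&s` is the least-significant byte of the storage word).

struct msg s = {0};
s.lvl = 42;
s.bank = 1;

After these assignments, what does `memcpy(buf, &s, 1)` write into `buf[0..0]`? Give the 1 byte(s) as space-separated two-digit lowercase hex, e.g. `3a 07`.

lvl (7b) val=42 bits=0x2a at bit 0: 0x2a
bank (1b) val=1 bits=0x1 at bit 7: 0xaa
word = 0xaa → little-endian bytes:
  [0]=0xaa

aa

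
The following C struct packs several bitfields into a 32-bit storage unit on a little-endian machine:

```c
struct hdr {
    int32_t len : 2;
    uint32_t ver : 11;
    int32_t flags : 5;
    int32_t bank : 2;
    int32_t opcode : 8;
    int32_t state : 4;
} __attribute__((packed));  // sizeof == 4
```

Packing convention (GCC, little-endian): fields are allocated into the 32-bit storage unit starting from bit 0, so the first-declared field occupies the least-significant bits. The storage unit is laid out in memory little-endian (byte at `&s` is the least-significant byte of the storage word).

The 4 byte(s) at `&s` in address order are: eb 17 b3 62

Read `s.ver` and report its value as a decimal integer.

1530

[0]=0xeb [1]=0x17 [2]=0xb3 [3]=0x62 (little-endian) → word 0x62b317eb
len [0+:2] = (word>>0) & 0x3 = 3
ver [2+:11] = (word>>2) & 0x7ff = 1530  ←
flags [13+:5] = (word>>13) & 0x1f = 24
bank [18+:2] = (word>>18) & 0x3 = 0
opcode [20+:8] = (word>>20) & 0xff = 43
state [28+:4] = (word>>28) & 0xf = 6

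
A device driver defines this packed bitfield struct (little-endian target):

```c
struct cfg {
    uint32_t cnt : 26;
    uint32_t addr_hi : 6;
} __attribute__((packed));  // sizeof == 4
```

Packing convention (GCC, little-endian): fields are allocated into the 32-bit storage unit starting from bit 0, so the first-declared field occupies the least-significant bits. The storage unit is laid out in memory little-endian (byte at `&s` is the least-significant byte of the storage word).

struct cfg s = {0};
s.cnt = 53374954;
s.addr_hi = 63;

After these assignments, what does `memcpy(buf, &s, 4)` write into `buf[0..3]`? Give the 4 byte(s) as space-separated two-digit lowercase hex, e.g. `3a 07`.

cnt:26 = 53374954 → 0x32e6fea << 0 → word 0x032e6fea
addr_hi:6 = 63 → 0x3f << 26 → word 0xff2e6fea
word = 0xff2e6fea → little-endian bytes:
  [0]=0xea  [1]=0x6f  [2]=0x2e  [3]=0xff

ea 6f 2e ff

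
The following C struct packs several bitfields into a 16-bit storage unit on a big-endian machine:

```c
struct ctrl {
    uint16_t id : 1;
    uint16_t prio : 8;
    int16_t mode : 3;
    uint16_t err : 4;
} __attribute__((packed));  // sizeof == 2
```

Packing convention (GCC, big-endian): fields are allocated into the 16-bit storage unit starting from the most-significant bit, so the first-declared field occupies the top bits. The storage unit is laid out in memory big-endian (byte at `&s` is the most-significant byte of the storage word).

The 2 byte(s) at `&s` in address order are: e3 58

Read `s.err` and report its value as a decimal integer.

8

[0]=0xe3 [1]=0x58 (big-endian) → word 0xe358
id [15+:1] = (word>>15) & 0x1 = 1
prio [7+:8] = (word>>7) & 0xff = 198
mode [4+:3] = (word>>4) & 0x7 = 5
err [0+:4] = (word>>0) & 0xf = 8  ←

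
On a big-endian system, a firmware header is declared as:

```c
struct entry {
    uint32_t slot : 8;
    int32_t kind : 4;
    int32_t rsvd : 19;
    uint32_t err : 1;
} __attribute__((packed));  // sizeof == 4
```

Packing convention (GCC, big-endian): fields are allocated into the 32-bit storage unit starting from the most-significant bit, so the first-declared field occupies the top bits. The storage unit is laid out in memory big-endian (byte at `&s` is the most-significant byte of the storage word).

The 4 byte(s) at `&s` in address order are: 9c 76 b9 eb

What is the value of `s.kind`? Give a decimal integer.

7

[0]=0x9c [1]=0x76 [2]=0xb9 [3]=0xeb (big-endian) → word 0x9c76b9eb
slot:8 @ bit 24 → (0x9c76b9eb>>24)&0xff = 0x9c
kind:4 @ bit 20 → (0x9c76b9eb>>20)&0xf = 0x7  ←
rsvd:19 @ bit 1 → (0x9c76b9eb>>1)&0x7ffff = 0x35cf5
err:1 @ bit 0 → (0x9c76b9eb>>0)&0x1 = 0x1
kind signed 4b, MSB=0: value = 7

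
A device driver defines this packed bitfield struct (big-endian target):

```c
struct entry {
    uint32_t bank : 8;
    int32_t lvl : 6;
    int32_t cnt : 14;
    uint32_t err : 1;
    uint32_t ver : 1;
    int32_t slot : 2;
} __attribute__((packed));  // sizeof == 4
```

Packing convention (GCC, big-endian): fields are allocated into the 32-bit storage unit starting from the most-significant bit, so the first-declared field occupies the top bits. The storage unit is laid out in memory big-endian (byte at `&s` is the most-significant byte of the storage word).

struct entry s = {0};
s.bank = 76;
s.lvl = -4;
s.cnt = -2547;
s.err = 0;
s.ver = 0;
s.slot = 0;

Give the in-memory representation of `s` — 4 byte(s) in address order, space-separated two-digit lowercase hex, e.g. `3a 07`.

4c f3 60 d0

bank (8b) val=76 bits=0x4c at bit 24: 0x4c000000
lvl (6b) val=-4 bits=0x3c at bit 18: 0x4cf00000
cnt (14b) val=-2547 bits=0x360d at bit 4: 0x4cf360d0
err (1b) val=0 bits=0x0 at bit 3: 0x4cf360d0
ver (1b) val=0 bits=0x0 at bit 2: 0x4cf360d0
slot (2b) val=0 bits=0x0 at bit 0: 0x4cf360d0
word = 0x4cf360d0 → big-endian bytes:
  [0]=0x4c  [1]=0xf3  [2]=0x60  [3]=0xd0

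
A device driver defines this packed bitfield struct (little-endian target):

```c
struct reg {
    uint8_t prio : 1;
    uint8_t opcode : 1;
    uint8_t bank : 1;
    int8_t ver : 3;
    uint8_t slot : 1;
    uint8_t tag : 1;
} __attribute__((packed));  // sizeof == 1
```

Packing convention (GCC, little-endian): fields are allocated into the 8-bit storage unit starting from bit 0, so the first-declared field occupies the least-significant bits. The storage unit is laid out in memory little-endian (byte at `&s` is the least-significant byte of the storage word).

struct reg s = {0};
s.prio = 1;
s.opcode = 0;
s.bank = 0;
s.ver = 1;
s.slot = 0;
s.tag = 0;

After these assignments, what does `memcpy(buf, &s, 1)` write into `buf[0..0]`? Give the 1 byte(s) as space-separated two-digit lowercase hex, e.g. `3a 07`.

09

prio:1 = 1 → 0x1 << 0 → word 0x01
opcode:1 = 0 → 0x0 << 1 → word 0x01
bank:1 = 0 → 0x0 << 2 → word 0x01
ver:3 = 1 → 0x1 << 3 → word 0x09
slot:1 = 0 → 0x0 << 6 → word 0x09
tag:1 = 0 → 0x0 << 7 → word 0x09
word = 0x09 → little-endian bytes:
  [0]=0x09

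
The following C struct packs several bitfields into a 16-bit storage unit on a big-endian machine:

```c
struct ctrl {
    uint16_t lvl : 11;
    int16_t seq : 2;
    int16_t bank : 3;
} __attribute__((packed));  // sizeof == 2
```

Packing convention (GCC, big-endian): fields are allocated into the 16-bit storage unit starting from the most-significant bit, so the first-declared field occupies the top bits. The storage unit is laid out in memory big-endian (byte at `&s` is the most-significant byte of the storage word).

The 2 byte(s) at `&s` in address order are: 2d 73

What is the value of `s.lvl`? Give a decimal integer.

[0]=0x2d [1]=0x73 (big-endian) → word 0x2d73
lvl:11 @ bit 5 → (0x2d73>>5)&0x7ff = 0x16b  ←
seq:2 @ bit 3 → (0x2d73>>3)&0x3 = 0x2
bank:3 @ bit 0 → (0x2d73>>0)&0x7 = 0x3

363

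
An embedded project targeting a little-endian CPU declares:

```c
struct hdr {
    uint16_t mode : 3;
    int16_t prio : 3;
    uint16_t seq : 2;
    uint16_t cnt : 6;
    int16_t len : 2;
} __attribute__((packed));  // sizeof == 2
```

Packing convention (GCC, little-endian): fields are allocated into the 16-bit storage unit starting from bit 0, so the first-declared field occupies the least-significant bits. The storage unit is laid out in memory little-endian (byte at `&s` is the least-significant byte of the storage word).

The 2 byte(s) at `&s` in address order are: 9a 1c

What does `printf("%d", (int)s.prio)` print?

3

[0]=0x9a [1]=0x1c (little-endian) → word 0x1c9a
mode:3 @ bit 0 → (0x1c9a>>0)&0x7 = 0x2
prio:3 @ bit 3 → (0x1c9a>>3)&0x7 = 0x3  ←
seq:2 @ bit 6 → (0x1c9a>>6)&0x3 = 0x2
cnt:6 @ bit 8 → (0x1c9a>>8)&0x3f = 0x1c
len:2 @ bit 14 → (0x1c9a>>14)&0x3 = 0x0
prio signed 3b, MSB=0: value = 3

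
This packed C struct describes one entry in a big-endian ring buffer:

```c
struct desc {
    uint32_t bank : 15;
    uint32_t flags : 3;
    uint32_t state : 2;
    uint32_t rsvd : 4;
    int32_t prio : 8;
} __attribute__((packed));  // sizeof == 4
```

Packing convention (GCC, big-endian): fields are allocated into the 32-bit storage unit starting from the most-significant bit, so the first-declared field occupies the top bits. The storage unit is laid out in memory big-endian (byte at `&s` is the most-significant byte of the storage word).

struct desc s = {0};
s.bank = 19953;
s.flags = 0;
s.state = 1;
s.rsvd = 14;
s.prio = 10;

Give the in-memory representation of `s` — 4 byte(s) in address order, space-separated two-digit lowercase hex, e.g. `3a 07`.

9b e2 1e 0a

bank (15b) val=19953 bits=0x4df1 at bit 17: 0x9be20000
flags (3b) val=0 bits=0x0 at bit 14: 0x9be20000
state (2b) val=1 bits=0x1 at bit 12: 0x9be21000
rsvd (4b) val=14 bits=0xe at bit 8: 0x9be21e00
prio (8b) val=10 bits=0xa at bit 0: 0x9be21e0a
word = 0x9be21e0a → big-endian bytes:
  [0]=0x9b  [1]=0xe2  [2]=0x1e  [3]=0x0a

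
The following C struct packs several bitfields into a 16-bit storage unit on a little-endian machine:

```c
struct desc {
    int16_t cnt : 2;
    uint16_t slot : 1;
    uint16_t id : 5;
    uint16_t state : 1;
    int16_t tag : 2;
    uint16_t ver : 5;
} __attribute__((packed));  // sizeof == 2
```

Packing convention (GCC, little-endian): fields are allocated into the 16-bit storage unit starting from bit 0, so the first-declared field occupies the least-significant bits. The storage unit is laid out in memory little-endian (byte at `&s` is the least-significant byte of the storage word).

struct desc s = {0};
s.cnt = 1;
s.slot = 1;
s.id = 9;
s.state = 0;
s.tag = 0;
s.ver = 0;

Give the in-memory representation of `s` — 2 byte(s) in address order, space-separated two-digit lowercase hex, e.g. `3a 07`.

[0+:2] cnt=1 & 0x3 = 0x1; word=0x0001
[2+:1] slot=1 & 0x1 = 0x1; word=0x0005
[3+:5] id=9 & 0x1f = 0x9; word=0x004d
[8+:1] state=0 & 0x1 = 0x0; word=0x004d
[9+:2] tag=0 & 0x3 = 0x0; word=0x004d
[11+:5] ver=0 & 0x1f = 0x0; word=0x004d
word = 0x004d → little-endian bytes:
  [0]=0x4d  [1]=0x00

4d 00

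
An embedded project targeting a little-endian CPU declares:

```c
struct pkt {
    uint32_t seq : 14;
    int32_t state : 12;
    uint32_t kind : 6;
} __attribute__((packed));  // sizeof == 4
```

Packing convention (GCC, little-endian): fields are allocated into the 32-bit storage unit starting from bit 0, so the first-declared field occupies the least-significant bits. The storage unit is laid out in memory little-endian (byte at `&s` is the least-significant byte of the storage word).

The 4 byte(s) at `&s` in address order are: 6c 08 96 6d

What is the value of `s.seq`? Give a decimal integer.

2156

[0]=0x6c [1]=0x08 [2]=0x96 [3]=0x6d (little-endian) → word 0x6d96086c
seq [0+:14] = (word>>0) & 0x3fff = 2156  ←
state [14+:12] = (word>>14) & 0xfff = 1624
kind [26+:6] = (word>>26) & 0x3f = 27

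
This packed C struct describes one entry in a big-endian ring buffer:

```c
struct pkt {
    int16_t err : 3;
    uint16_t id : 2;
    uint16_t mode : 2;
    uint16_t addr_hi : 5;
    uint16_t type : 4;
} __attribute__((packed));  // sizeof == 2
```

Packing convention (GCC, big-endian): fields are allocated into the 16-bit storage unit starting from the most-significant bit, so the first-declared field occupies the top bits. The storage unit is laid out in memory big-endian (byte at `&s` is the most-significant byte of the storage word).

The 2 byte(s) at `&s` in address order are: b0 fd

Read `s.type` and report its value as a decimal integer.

13

[0]=0xb0 [1]=0xfd (big-endian) → word 0xb0fd
err:3 @ bit 13 → (0xb0fd>>13)&0x7 = 0x5
id:2 @ bit 11 → (0xb0fd>>11)&0x3 = 0x2
mode:2 @ bit 9 → (0xb0fd>>9)&0x3 = 0x0
addr_hi:5 @ bit 4 → (0xb0fd>>4)&0x1f = 0xf
type:4 @ bit 0 → (0xb0fd>>0)&0xf = 0xd  ←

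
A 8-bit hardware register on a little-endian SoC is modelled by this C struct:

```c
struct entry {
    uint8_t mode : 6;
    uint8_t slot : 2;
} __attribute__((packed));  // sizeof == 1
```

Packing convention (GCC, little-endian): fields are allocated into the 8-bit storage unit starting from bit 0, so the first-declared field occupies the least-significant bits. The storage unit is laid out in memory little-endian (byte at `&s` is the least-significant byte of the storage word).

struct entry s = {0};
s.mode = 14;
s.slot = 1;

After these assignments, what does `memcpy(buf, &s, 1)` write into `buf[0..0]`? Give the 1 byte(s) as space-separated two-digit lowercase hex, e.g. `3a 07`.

4e

[0+:6] mode=14 & 0x3f = 0xe; word=0x0e
[6+:2] slot=1 & 0x3 = 0x1; word=0x4e
word = 0x4e → little-endian bytes:
  [0]=0x4e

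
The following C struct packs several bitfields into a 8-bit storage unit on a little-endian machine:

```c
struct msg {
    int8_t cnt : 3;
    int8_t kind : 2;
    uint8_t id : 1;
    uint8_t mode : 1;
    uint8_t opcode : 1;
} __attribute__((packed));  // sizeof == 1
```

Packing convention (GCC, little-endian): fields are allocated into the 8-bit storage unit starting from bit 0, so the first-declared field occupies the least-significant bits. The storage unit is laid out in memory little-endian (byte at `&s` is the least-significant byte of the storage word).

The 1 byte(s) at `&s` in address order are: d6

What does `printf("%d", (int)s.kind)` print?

[0]=0xd6 (little-endian) → word 0xd6
cnt [0+:3] = (word>>0) & 0x7 = 6
kind [3+:2] = (word>>3) & 0x3 = 2  ←
id [5+:1] = (word>>5) & 0x1 = 0
mode [6+:1] = (word>>6) & 0x1 = 1
opcode [7+:1] = (word>>7) & 0x1 = 1
kind signed 2b, MSB=1: 2 - 4 = -2

-2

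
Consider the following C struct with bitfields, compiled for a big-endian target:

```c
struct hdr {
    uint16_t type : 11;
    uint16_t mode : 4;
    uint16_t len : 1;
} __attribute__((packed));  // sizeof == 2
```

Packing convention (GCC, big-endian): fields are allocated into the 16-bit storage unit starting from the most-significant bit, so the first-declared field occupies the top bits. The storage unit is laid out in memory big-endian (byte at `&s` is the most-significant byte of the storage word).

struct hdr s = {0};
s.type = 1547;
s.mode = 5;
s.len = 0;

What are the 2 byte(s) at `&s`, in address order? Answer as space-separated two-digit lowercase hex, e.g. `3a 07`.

c1 6a

type (11b) val=1547 bits=0x60b at bit 5: 0xc160
mode (4b) val=5 bits=0x5 at bit 1: 0xc16a
len (1b) val=0 bits=0x0 at bit 0: 0xc16a
word = 0xc16a → big-endian bytes:
  [0]=0xc1  [1]=0x6a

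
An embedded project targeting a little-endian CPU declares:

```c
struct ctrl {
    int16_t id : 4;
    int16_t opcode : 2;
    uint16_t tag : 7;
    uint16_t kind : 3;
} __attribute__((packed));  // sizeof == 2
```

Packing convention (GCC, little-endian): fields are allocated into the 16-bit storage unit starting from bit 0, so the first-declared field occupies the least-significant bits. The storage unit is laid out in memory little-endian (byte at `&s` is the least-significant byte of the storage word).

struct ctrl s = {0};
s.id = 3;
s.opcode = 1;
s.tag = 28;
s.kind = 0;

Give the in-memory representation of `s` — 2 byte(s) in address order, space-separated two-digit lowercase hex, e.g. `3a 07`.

13 07

id:4 = 3 → 0x3 << 0 → word 0x0003
opcode:2 = 1 → 0x1 << 4 → word 0x0013
tag:7 = 28 → 0x1c << 6 → word 0x0713
kind:3 = 0 → 0x0 << 13 → word 0x0713
word = 0x0713 → little-endian bytes:
  [0]=0x13  [1]=0x07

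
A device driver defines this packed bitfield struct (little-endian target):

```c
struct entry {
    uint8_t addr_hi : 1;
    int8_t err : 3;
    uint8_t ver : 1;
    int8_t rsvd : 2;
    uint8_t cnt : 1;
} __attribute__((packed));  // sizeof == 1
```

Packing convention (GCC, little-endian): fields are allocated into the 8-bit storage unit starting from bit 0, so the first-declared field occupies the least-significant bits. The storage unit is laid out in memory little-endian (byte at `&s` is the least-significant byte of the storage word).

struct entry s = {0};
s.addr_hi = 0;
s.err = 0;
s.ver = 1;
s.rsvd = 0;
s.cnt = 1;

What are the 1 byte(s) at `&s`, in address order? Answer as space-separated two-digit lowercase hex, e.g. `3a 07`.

90

addr_hi:1 = 0 → 0x0 << 0 → word 0x00
err:3 = 0 → 0x0 << 1 → word 0x00
ver:1 = 1 → 0x1 << 4 → word 0x10
rsvd:2 = 0 → 0x0 << 5 → word 0x10
cnt:1 = 1 → 0x1 << 7 → word 0x90
word = 0x90 → little-endian bytes:
  [0]=0x90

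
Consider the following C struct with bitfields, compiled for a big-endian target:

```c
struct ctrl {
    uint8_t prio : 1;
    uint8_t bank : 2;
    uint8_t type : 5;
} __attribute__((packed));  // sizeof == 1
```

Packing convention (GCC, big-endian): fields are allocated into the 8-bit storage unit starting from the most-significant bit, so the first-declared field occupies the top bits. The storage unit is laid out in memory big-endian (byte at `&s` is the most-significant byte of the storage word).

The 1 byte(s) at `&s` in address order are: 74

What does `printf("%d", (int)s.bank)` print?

3

[0]=0x74 (big-endian) → word 0x74
prio [7+:1] = (word>>7) & 0x1 = 0
bank [5+:2] = (word>>5) & 0x3 = 3  ←
type [0+:5] = (word>>0) & 0x1f = 20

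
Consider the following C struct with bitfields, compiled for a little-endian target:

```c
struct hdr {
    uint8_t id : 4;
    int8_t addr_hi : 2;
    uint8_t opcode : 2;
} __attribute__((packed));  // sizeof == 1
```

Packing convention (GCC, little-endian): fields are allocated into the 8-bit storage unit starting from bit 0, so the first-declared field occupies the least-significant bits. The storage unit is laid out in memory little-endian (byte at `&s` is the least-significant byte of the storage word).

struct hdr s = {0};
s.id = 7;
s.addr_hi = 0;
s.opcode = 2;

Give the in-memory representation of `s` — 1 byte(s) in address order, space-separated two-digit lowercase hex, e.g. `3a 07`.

[0+:4] id=7 & 0xf = 0x7; word=0x07
[4+:2] addr_hi=0 & 0x3 = 0x0; word=0x07
[6+:2] opcode=2 & 0x3 = 0x2; word=0x87
word = 0x87 → little-endian bytes:
  [0]=0x87

87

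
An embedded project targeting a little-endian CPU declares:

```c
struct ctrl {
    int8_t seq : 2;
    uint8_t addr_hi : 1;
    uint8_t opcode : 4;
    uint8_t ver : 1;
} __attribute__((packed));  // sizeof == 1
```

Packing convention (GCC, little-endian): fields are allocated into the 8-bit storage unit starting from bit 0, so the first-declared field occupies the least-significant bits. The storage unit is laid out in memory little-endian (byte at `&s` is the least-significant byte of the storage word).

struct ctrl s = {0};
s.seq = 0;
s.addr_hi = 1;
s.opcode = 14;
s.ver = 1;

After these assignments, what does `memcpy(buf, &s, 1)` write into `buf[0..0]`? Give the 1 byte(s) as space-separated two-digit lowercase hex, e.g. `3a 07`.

seq (2b) val=0 bits=0x0 at bit 0: 0x00
addr_hi (1b) val=1 bits=0x1 at bit 2: 0x04
opcode (4b) val=14 bits=0xe at bit 3: 0x74
ver (1b) val=1 bits=0x1 at bit 7: 0xf4
word = 0xf4 → little-endian bytes:
  [0]=0xf4

f4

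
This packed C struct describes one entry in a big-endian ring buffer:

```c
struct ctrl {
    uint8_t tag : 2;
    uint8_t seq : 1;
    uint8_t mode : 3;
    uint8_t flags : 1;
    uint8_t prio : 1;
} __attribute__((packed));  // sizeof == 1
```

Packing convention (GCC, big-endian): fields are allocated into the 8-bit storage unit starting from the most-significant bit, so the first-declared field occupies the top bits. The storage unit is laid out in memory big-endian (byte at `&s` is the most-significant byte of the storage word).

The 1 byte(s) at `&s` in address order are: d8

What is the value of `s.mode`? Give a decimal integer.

6

[0]=0xd8 (big-endian) → word 0xd8
tag [6+:2] = (word>>6) & 0x3 = 3
seq [5+:1] = (word>>5) & 0x1 = 0
mode [2+:3] = (word>>2) & 0x7 = 6  ←
flags [1+:1] = (word>>1) & 0x1 = 0
prio [0+:1] = (word>>0) & 0x1 = 0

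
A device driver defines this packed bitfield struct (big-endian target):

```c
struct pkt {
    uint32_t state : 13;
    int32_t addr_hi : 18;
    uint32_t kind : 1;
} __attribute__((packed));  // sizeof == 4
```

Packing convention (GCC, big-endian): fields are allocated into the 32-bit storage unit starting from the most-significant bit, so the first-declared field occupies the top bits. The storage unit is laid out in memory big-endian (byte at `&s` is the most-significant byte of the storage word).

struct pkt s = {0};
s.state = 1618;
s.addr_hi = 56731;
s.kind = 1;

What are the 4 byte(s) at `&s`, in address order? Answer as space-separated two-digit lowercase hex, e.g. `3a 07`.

state:13 = 1618 → 0x652 << 19 → word 0x32900000
addr_hi:18 = 56731 → 0xdd9b << 1 → word 0x3291bb36
kind:1 = 1 → 0x1 << 0 → word 0x3291bb37
word = 0x3291bb37 → big-endian bytes:
  [0]=0x32  [1]=0x91  [2]=0xbb  [3]=0x37

32 91 bb 37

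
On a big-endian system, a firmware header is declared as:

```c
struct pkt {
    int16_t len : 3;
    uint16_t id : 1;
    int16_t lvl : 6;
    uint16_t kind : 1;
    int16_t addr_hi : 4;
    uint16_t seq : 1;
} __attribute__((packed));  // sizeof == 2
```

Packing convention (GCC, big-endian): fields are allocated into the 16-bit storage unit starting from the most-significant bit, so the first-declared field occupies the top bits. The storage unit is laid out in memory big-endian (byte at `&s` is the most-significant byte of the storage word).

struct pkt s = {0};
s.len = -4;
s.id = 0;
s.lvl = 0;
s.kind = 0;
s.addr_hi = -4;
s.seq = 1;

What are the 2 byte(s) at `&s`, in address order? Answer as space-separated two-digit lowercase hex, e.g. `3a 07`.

len (3b) val=-4 bits=0x4 at bit 13: 0x8000
id (1b) val=0 bits=0x0 at bit 12: 0x8000
lvl (6b) val=0 bits=0x0 at bit 6: 0x8000
kind (1b) val=0 bits=0x0 at bit 5: 0x8000
addr_hi (4b) val=-4 bits=0xc at bit 1: 0x8018
seq (1b) val=1 bits=0x1 at bit 0: 0x8019
word = 0x8019 → big-endian bytes:
  [0]=0x80  [1]=0x19

80 19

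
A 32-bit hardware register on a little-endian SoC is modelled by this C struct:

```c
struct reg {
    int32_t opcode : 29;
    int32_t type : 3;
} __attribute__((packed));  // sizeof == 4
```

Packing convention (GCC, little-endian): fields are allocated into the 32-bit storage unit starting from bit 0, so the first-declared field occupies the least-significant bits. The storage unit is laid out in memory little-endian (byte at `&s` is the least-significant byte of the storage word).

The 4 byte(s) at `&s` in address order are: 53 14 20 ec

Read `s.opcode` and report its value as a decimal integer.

203428947

[0]=0x53 [1]=0x14 [2]=0x20 [3]=0xec (little-endian) → word 0xec201453
opcode [0+:29] = (word>>0) & 0x1fffffff = 203428947  ←
type [29+:3] = (word>>29) & 0x7 = 7
opcode signed 29b, MSB=0: value = 203428947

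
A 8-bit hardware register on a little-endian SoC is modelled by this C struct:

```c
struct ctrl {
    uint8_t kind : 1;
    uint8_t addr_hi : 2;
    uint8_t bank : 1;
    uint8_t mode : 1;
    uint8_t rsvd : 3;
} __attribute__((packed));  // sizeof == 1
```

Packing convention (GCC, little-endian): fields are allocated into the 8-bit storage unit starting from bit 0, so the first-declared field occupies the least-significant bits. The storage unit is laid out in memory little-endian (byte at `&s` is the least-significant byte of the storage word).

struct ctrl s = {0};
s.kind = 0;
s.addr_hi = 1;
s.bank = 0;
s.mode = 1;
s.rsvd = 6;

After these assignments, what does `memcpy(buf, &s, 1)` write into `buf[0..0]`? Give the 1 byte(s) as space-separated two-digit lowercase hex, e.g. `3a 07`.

kind:1 = 0 → 0x0 << 0 → word 0x00
addr_hi:2 = 1 → 0x1 << 1 → word 0x02
bank:1 = 0 → 0x0 << 3 → word 0x02
mode:1 = 1 → 0x1 << 4 → word 0x12
rsvd:3 = 6 → 0x6 << 5 → word 0xd2
word = 0xd2 → little-endian bytes:
  [0]=0xd2

d2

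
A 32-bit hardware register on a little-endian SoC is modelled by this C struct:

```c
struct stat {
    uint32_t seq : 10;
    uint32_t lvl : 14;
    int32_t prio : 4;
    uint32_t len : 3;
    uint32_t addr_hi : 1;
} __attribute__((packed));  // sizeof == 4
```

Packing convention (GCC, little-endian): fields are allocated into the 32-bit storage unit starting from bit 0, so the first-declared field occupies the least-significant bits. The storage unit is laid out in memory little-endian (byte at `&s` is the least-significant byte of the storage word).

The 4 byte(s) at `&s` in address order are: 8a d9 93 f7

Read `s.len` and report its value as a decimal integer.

7

[0]=0x8a [1]=0xd9 [2]=0x93 [3]=0xf7 (little-endian) → word 0xf793d98a
seq [0+:10] = (word>>0) & 0x3ff = 394
lvl [10+:14] = (word>>10) & 0x3fff = 9462
prio [24+:4] = (word>>24) & 0xf = 7
len [28+:3] = (word>>28) & 0x7 = 7  ←
addr_hi [31+:1] = (word>>31) & 0x1 = 1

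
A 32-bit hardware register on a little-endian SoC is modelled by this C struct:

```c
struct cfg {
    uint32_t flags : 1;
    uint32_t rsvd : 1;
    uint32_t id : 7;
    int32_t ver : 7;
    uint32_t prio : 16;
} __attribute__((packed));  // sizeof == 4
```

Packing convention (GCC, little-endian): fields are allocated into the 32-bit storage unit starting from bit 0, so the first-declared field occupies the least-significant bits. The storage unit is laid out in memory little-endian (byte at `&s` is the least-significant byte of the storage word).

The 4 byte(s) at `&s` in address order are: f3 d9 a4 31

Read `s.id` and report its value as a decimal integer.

124

[0]=0xf3 [1]=0xd9 [2]=0xa4 [3]=0x31 (little-endian) → word 0x31a4d9f3
flags [0+:1] = (word>>0) & 0x1 = 1
rsvd [1+:1] = (word>>1) & 0x1 = 1
id [2+:7] = (word>>2) & 0x7f = 124  ←
ver [9+:7] = (word>>9) & 0x7f = 108
prio [16+:16] = (word>>16) & 0xffff = 12708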